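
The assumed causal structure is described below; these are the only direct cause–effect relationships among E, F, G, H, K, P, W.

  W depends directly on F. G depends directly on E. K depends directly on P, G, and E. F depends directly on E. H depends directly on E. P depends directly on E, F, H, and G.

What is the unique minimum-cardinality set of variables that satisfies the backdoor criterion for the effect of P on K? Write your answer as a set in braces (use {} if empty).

Variables eligible for adjustment (non-descendants of P, excluding P and K): {E, F, G, H, W}.
Backdoor paths from P to K:
  P1: P <- E -> G -> K
  P2: P <- E -> K
  P3: P <- H <- E -> G -> K
  P4: P <- H <- E -> K
  P5: P <- F <- E -> G -> K
  P6: P <- F <- E -> K
  P7: P <- G <- E -> K
  P8: P <- G -> K
The empty set is not sufficient: P1 (P <- E -> G -> K) has no collider blocking it and no conditioned non-collider, so it is open.
Try {E, G}:
  P1: blocked at fork node E ∈ conditioning set.
  P2: blocked at fork node E ∈ conditioning set.
  P3: blocked at fork node E ∈ conditioning set.
  P4: blocked at fork node E ∈ conditioning set.
  P5: blocked at fork node E ∈ conditioning set.
  P6: blocked at fork node E ∈ conditioning set.
  P7: blocked at chain node G ∈ conditioning set.
  P8: blocked at fork node G ∈ conditioning set.
{E, G} contains no descendant of P and blocks every backdoor path.
Every element of {E, G} is needed (dropping E leaves P2 open; dropping G leaves P8 open), so no proper subset is valid.
Among all size-2 subsets of the eligible variables, only {E, G} blocks every backdoor path, so it is the unique smallest valid adjustment set.

{E, G}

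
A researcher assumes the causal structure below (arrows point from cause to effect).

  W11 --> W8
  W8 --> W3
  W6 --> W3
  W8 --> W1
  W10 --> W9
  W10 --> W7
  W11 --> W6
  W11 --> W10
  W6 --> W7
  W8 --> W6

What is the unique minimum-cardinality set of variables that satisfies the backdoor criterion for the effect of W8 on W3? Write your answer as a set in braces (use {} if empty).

{W11}

Variables eligible for adjustment (non-descendants of W8, excluding W8 and W3): {W10, W11, W9}.
Backdoor paths from W8 to W3:
  P1: W8 <- W11 -> W6 -> W3
  P2: W8 <- W11 -> W10 -> W7 <- W6 -> W3
The empty set is not sufficient: P1 (W8 <- W11 -> W6 -> W3) has no collider blocking it and no conditioned non-collider, so it is open.
Try {W11}:
  P1: blocked at fork node W11 ∈ conditioning set.
  P2: blocked at fork node W11 ∈ conditioning set.
{W11} contains no descendant of W8 and blocks every backdoor path.
No other singleton works — e.g. {W10} leaves P1 open — so {W11} is the unique smallest valid adjustment set.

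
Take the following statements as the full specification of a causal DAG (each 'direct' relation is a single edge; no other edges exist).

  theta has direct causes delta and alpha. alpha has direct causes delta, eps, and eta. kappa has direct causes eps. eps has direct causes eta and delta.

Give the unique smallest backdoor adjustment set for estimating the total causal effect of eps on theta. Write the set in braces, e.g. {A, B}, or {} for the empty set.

{delta, eta}

Variables eligible for adjustment (non-descendants of eps, excluding eps and theta): {delta, eta}.
Backdoor paths from eps to theta:
  P1: eps <- eta -> alpha <- delta -> theta
  P2: eps <- eta -> alpha -> theta
  P3: eps <- delta -> alpha -> theta
  P4: eps <- delta -> theta
The empty set is not sufficient: P2 (eps <- eta -> alpha -> theta) has no collider blocking it and no conditioned non-collider, so it is open.
Try {delta, eta}:
  P1: blocked at fork node eta ∈ conditioning set.
  P2: blocked at fork node eta ∈ conditioning set.
  P3: blocked at fork node delta ∈ conditioning set.
  P4: blocked at fork node delta ∈ conditioning set.
{delta, eta} contains no descendant of eps and blocks every backdoor path.
Every element of {delta, eta} is needed (dropping delta leaves P3 open; dropping eta leaves P2 open), so no proper subset is valid.
Among all size-2 subsets of the eligible variables, only {delta, eta} blocks every backdoor path, so it is the unique smallest valid adjustment set.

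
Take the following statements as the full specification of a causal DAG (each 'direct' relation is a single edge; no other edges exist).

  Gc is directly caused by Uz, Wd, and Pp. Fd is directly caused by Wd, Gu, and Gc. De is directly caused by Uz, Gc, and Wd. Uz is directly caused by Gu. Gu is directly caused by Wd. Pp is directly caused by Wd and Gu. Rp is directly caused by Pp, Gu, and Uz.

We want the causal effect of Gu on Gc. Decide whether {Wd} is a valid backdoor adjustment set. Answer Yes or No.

Backdoor paths from Gu to Gc (paths whose first edge points into Gu):
  P1: Gu <- Wd -> Pp -> Gc
  P2: Gu <- Wd -> Pp -> Rp <- Uz -> Gc
  P3: Gu <- Wd -> Pp -> Rp <- Uz -> De <- Gc
  P4: Gu <- Wd -> Gc
  P5: Gu <- Wd -> De <- Uz -> Gc
  P6: Gu <- Wd -> De <- Uz -> Rp <- Pp -> Gc
  P7: Gu <- Wd -> De <- Gc
  P8: Gu <- Wd -> Fd <- Gc
Condition 1 (no descendant of Gu in the set): holds — descendants of Gu are {De, Fd, Gc, Pp, Rp, Uz}; none are in {Wd}.
Condition 2 (every backdoor path blocked by {Wd}):
  P1: blocked at fork node Wd ∈ conditioning set.
  P2: blocked at fork node Wd ∈ conditioning set.
  P3: blocked at fork node Wd ∈ conditioning set.
  P4: blocked at fork node Wd ∈ conditioning set.
  P5: blocked at fork node Wd ∈ conditioning set.
  P6: blocked at fork node Wd ∈ conditioning set.
  P7: blocked at fork node Wd ∈ conditioning set.
  P8: blocked at fork node Wd ∈ conditioning set.
{Wd} satisfies the backdoor criterion.

Yes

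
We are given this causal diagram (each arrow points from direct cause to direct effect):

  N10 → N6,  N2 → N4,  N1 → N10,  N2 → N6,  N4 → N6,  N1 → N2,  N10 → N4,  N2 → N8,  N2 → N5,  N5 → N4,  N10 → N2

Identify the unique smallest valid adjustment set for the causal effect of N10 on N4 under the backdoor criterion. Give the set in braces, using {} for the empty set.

{N1}

Variables eligible for adjustment (non-descendants of N10, excluding N10 and N4): {N1}.
Backdoor paths from N10 to N4:
  P1: N10 <- N1 -> N2 -> N5 -> N4
  P2: N10 <- N1 -> N2 -> N4
  P3: N10 <- N1 -> N2 -> N6 <- N4
The empty set is not sufficient: P1 (N10 <- N1 -> N2 -> N5 -> N4) has no collider blocking it and no conditioned non-collider, so it is open.
Try {N1}:
  P1: blocked at fork node N1 ∈ conditioning set.
  P2: blocked at fork node N1 ∈ conditioning set.
  P3: blocked at fork node N1 ∈ conditioning set.
{N1} contains no descendant of N10 and blocks every backdoor path.
{N1} is the unique smallest valid adjustment set.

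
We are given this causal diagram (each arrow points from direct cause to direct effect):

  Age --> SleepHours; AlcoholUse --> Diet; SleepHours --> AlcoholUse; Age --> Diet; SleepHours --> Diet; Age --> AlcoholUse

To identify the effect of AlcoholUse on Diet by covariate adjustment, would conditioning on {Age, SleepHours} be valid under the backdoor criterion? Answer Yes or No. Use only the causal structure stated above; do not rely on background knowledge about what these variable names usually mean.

Yes

Backdoor paths from AlcoholUse to Diet (paths whose first edge points into AlcoholUse):
  P1: AlcoholUse <- Age -> SleepHours -> Diet
  P2: AlcoholUse <- Age -> Diet
  P3: AlcoholUse <- SleepHours <- Age -> Diet
  P4: AlcoholUse <- SleepHours -> Diet
Condition 1 (no descendant of AlcoholUse in the set): holds — descendants of AlcoholUse are {Diet}; none are in {Age, SleepHours}.
Condition 2 (every backdoor path blocked by {Age, SleepHours}):
  P1: blocked at fork node Age ∈ conditioning set.
  P2: blocked at fork node Age ∈ conditioning set.
  P3: blocked at chain node SleepHours ∈ conditioning set.
  P4: blocked at fork node SleepHours ∈ conditioning set.
{Age, SleepHours} satisfies the backdoor criterion.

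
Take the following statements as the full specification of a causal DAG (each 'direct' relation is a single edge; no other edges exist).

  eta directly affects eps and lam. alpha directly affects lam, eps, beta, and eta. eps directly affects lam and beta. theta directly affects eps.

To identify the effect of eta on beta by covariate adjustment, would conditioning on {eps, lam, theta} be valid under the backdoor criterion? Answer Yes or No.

No

Backdoor paths from eta to beta (paths whose first edge points into eta):
  P1: eta <- alpha -> eps -> beta
  P2: eta <- alpha -> beta
  P3: eta <- alpha -> lam <- eps -> beta
Condition 1 (no descendant of eta in the set): FAILS — eps and lam are descendants of eta.
Condition 2 (every backdoor path blocked by {eps, lam, theta}):
  P1: blocked at chain node eps ∈ conditioning set.
  P2: open — no interior node is in the conditioning set.
  P3: blocked at fork node eps ∈ conditioning set.
{eps, lam, theta} does not satisfy the backdoor criterion.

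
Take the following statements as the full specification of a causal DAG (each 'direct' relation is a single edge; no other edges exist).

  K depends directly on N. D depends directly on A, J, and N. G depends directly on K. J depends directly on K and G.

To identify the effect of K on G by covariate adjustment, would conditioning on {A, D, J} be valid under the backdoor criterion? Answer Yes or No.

No

Backdoor paths from K to G (paths whose first edge points into K):
  P1: K <- N -> D <- J <- G
Condition 1 (no descendant of K in the set): FAILS — D and J are descendants of K.
Condition 2 (every backdoor path blocked by {A, D, J}):
  P1: blocked at chain node J ∈ conditioning set.
{A, D, J} does not satisfy the backdoor criterion.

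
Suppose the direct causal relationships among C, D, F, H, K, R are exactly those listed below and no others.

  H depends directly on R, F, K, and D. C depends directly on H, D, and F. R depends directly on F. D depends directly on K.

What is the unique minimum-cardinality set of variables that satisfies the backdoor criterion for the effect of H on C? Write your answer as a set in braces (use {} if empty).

Variables eligible for adjustment (non-descendants of H, excluding H and C): {D, F, K, R}.
Backdoor paths from H to C:
  P1: H <- K -> D -> C
  P2: H <- D -> C
  P3: H <- F -> C
  P4: H <- R <- F -> C
The empty set is not sufficient: P1 (H <- K -> D -> C) has no collider blocking it and no conditioned non-collider, so it is open.
Try {D, F}:
  P1: blocked at chain node D ∈ conditioning set.
  P2: blocked at fork node D ∈ conditioning set.
  P3: blocked at fork node F ∈ conditioning set.
  P4: blocked at fork node F ∈ conditioning set.
{D, F} contains no descendant of H and blocks every backdoor path.
Every element of {D, F} is needed (dropping D leaves P1 open; dropping F leaves P3 open), so no proper subset is valid.
Among all size-2 subsets of the eligible variables, only {D, F} blocks every backdoor path, so it is the unique smallest valid adjustment set.

{D, F}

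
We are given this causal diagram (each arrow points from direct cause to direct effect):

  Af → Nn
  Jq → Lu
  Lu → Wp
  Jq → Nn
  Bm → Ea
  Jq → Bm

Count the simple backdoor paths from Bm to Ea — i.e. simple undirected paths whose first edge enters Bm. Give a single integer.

A backdoor path from Bm to Ea is any simple undirected path whose first edge points into Bm (i.e. leaves Bm via a parent).
Parents of Bm: {Jq}.
No simple path from any parent of Bm reaches Ea without revisiting Bm, so there are no backdoor paths.

0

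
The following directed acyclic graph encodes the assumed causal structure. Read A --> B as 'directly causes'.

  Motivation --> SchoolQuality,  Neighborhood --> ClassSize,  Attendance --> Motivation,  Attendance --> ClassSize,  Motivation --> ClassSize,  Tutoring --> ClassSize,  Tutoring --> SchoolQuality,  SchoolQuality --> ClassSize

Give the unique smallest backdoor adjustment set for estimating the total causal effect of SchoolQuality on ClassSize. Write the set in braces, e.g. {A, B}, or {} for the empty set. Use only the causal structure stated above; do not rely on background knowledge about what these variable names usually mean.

Variables eligible for adjustment (non-descendants of SchoolQuality, excluding SchoolQuality and ClassSize): {Attendance, Motivation, Neighborhood, Tutoring}.
Backdoor paths from SchoolQuality to ClassSize:
  P1: SchoolQuality <- Tutoring -> ClassSize
  P2: SchoolQuality <- Motivation <- Attendance -> ClassSize
  P3: SchoolQuality <- Motivation -> ClassSize
The empty set is not sufficient: P1 (SchoolQuality <- Tutoring -> ClassSize) has no collider blocking it and no conditioned non-collider, so it is open.
Try {Motivation, Tutoring}:
  P1: blocked at fork node Tutoring ∈ conditioning set.
  P2: blocked at chain node Motivation ∈ conditioning set.
  P3: blocked at fork node Motivation ∈ conditioning set.
{Motivation, Tutoring} contains no descendant of SchoolQuality and blocks every backdoor path.
Every element of {Motivation, Tutoring} is needed (dropping Motivation leaves P2 open; dropping Tutoring leaves P1 open), so no proper subset is valid.
Among all size-2 subsets of the eligible variables, only {Motivation, Tutoring} blocks every backdoor path, so it is the unique smallest valid adjustment set.

{Motivation, Tutoring}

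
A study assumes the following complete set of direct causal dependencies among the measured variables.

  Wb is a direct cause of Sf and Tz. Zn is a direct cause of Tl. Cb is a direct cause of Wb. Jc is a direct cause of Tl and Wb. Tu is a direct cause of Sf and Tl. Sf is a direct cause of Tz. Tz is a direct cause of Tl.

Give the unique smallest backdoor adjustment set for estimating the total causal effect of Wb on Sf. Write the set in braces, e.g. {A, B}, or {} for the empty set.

{}

Variables eligible for adjustment (non-descendants of Wb, excluding Wb and Sf): {Cb, Jc, Tu, Zn}.
Backdoor paths from Wb to Sf:
  P1: Wb <- Jc -> Tl <- Tu -> Sf
  P2: Wb <- Jc -> Tl <- Tz <- Sf
Each backdoor path contains an unconditioned collider, so every path is already blocked with the empty conditioning set:
  P1: blocked at collider Tl (neither it nor any descendant is in the conditioning set).
  P2: blocked at collider Tl (neither it nor any descendant is in the conditioning set).
The empty set is therefore the unique smallest valid set.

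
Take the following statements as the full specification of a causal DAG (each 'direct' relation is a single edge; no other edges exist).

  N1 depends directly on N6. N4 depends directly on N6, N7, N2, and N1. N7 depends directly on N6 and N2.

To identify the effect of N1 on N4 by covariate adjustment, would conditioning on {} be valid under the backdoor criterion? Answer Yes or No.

Backdoor paths from N1 to N4 (paths whose first edge points into N1):
  P1: N1 <- N6 -> N7 <- N2 -> N4
  P2: N1 <- N6 -> N7 -> N4
  P3: N1 <- N6 -> N4
Condition 1 (no descendant of N1 in the set): holds — descendants of N1 are {N4}; none are in {}.
Condition 2 (every backdoor path blocked by {}):
  P1: blocked at collider N7 (neither it nor any descendant is in the conditioning set).
  P2: open — no interior node is in the conditioning set.
  P3: open — no interior node is in the conditioning set.
{} does not satisfy the backdoor criterion.

No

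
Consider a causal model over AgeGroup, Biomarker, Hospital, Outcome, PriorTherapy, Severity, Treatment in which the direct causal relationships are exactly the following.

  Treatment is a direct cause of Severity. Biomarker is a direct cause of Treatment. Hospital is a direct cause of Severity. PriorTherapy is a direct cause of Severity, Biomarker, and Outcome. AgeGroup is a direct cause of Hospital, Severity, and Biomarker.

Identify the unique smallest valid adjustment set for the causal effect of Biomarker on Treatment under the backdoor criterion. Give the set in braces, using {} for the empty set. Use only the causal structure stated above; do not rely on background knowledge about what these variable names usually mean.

{}

Variables eligible for adjustment (non-descendants of Biomarker, excluding Biomarker and Treatment): {AgeGroup, Hospital, Outcome, PriorTherapy}.
Backdoor paths from Biomarker to Treatment:
  P1: Biomarker <- PriorTherapy -> Severity <- Treatment
  P2: Biomarker <- AgeGroup -> Hospital -> Severity <- Treatment
  P3: Biomarker <- AgeGroup -> Severity <- Treatment
Each backdoor path contains an unconditioned collider, so every path is already blocked with the empty conditioning set:
  P1: blocked at collider Severity (neither it nor any descendant is in the conditioning set).
  P2: blocked at collider Severity (neither it nor any descendant is in the conditioning set).
  P3: blocked at collider Severity (neither it nor any descendant is in the conditioning set).
The empty set is therefore the unique smallest valid set.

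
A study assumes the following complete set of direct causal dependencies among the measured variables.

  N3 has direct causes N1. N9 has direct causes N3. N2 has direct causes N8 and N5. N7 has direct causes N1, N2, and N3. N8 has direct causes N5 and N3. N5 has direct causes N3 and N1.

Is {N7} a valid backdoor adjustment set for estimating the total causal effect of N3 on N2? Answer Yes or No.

Backdoor paths from N3 to N2 (paths whose first edge points into N3):
  P1: N3 <- N1 -> N5 -> N8 -> N2
  P2: N3 <- N1 -> N5 -> N2
  P3: N3 <- N1 -> N7 <- N2
Condition 1 (no descendant of N3 in the set): FAILS — N7 is a descendant of N3.
Condition 2 (every backdoor path blocked by {N7}):
  P1: open — no interior node is in the conditioning set.
  P2: open — no interior node is in the conditioning set.
  P3: open — collider(s) N7 are conditioned on (or have a conditioned descendant) and no non-collider on the path is in the set.
{N7} does not satisfy the backdoor criterion.

No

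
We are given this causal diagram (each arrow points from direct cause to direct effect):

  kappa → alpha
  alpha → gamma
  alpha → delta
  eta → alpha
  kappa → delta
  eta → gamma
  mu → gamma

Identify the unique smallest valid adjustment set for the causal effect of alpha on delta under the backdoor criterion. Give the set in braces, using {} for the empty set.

Variables eligible for adjustment (non-descendants of alpha, excluding alpha and delta): {eta, kappa, mu}.
Backdoor paths from alpha to delta:
  P1: alpha <- kappa -> delta
The empty set is not sufficient: P1 (alpha <- kappa -> delta) has no collider blocking it and no conditioned non-collider, so it is open.
Try {kappa}:
  P1: blocked at fork node kappa ∈ conditioning set.
{kappa} contains no descendant of alpha and blocks every backdoor path.
No other singleton works — e.g. {mu} leaves P1 open — so {kappa} is the unique smallest valid adjustment set.

{kappa}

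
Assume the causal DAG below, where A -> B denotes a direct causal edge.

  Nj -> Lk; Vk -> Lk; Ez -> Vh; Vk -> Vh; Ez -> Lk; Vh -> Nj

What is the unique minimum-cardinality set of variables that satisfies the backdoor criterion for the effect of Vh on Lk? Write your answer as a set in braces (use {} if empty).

Variables eligible for adjustment (non-descendants of Vh, excluding Vh and Lk): {Ez, Vk}.
Backdoor paths from Vh to Lk:
  P1: Vh <- Ez -> Lk
  P2: Vh <- Vk -> Lk
The empty set is not sufficient: P1 (Vh <- Ez -> Lk) has no collider blocking it and no conditioned non-collider, so it is open.
Try {Ez, Vk}:
  P1: blocked at fork node Ez ∈ conditioning set.
  P2: blocked at fork node Vk ∈ conditioning set.
{Ez, Vk} contains no descendant of Vh and blocks every backdoor path.
Every element of {Ez, Vk} is needed (dropping Ez leaves P1 open; dropping Vk leaves P2 open), so no proper subset is valid.
Among all size-2 subsets of the eligible variables, only {Ez, Vk} blocks every backdoor path, so it is the unique smallest valid adjustment set.

{Ez, Vk}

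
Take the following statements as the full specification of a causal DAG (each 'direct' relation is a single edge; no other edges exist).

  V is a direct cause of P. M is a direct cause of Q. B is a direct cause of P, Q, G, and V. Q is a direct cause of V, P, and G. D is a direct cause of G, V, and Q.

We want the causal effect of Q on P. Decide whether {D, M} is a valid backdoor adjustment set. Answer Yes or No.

No

Backdoor paths from Q to P (paths whose first edge points into Q):
  P1: Q <- B -> G <- D -> V -> P
  P2: Q <- B -> V -> P
  P3: Q <- B -> P
  P4: Q <- D -> G <- B -> V -> P
  P5: Q <- D -> G <- B -> P
  P6: Q <- D -> V <- B -> P
  P7: Q <- D -> V -> P
Condition 1 (no descendant of Q in the set): holds — descendants of Q are {G, P, V}; none are in {D, M}.
Condition 2 (every backdoor path blocked by {D, M}):
  P1: blocked at collider G (neither it nor any descendant is in the conditioning set).
  P2: open — no interior node is in the conditioning set.
  P3: open — no interior node is in the conditioning set.
  P4: blocked at fork node D ∈ conditioning set.
  P5: blocked at fork node D ∈ conditioning set.
  P6: blocked at fork node D ∈ conditioning set.
  P7: blocked at fork node D ∈ conditioning set.
{D, M} does not satisfy the backdoor criterion.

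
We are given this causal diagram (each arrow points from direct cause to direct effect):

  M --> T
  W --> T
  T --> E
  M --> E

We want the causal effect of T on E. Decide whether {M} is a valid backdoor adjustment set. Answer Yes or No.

Backdoor paths from T to E (paths whose first edge points into T):
  P1: T <- M -> E
Condition 1 (no descendant of T in the set): holds — descendants of T are {E}; none are in {M}.
Condition 2 (every backdoor path blocked by {M}):
  P1: blocked at fork node M ∈ conditioning set.
{M} satisfies the backdoor criterion.

Yes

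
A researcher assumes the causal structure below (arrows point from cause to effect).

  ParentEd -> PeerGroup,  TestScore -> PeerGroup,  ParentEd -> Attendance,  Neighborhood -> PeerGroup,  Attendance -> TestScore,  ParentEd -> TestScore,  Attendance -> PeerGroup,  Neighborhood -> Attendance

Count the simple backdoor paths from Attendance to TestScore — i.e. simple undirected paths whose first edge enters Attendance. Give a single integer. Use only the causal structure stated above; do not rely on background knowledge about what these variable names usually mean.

A backdoor path from Attendance to TestScore is any simple undirected path whose first edge points into Attendance (i.e. leaves Attendance via a parent).
Parents of Attendance: {Neighborhood, ParentEd}.
Enumerating:
  P1: Attendance <- ParentEd -> TestScore
  P2: Attendance <- ParentEd -> PeerGroup <- TestScore
  P3: Attendance <- Neighborhood -> PeerGroup <- ParentEd -> TestScore
  P4: Attendance <- Neighborhood -> PeerGroup <- TestScore
That exhausts the simple backdoor paths. Count: 4.

4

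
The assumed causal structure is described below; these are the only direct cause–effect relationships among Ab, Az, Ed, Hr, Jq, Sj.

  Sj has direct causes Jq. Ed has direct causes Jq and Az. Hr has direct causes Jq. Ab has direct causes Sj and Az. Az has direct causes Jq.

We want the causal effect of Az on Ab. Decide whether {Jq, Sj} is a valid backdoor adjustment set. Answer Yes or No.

Backdoor paths from Az to Ab (paths whose first edge points into Az):
  P1: Az <- Jq -> Sj -> Ab
Condition 1 (no descendant of Az in the set): holds — descendants of Az are {Ab, Ed}; none are in {Jq, Sj}.
Condition 2 (every backdoor path blocked by {Jq, Sj}):
  P1: blocked at fork node Jq ∈ conditioning set.
{Jq, Sj} satisfies the backdoor criterion.

Yes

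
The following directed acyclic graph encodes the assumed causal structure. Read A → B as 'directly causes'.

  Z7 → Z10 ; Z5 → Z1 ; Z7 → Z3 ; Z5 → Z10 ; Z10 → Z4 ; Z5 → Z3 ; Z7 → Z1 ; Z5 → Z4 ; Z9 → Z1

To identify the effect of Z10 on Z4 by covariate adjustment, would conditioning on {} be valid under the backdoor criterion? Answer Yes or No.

No

Backdoor paths from Z10 to Z4 (paths whose first edge points into Z10):
  P1: Z10 <- Z7 -> Z3 <- Z5 -> Z4
  P2: Z10 <- Z7 -> Z1 <- Z5 -> Z4
  P3: Z10 <- Z5 -> Z4
Condition 1 (no descendant of Z10 in the set): holds — descendants of Z10 are {Z4}; none are in {}.
Condition 2 (every backdoor path blocked by {}):
  P1: blocked at collider Z3 (neither it nor any descendant is in the conditioning set).
  P2: blocked at collider Z1 (neither it nor any descendant is in the conditioning set).
  P3: open — no interior node is in the conditioning set.
{} does not satisfy the backdoor criterion.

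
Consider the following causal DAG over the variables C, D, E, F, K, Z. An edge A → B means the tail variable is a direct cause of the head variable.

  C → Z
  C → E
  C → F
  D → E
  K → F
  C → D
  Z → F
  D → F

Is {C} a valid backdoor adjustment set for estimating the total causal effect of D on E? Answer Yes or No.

Yes

Backdoor paths from D to E (paths whose first edge points into D):
  P1: D <- C -> E
Condition 1 (no descendant of D in the set): holds — descendants of D are {E, F}; none are in {C}.
Condition 2 (every backdoor path blocked by {C}):
  P1: blocked at fork node C ∈ conditioning set.
{C} satisfies the backdoor criterion.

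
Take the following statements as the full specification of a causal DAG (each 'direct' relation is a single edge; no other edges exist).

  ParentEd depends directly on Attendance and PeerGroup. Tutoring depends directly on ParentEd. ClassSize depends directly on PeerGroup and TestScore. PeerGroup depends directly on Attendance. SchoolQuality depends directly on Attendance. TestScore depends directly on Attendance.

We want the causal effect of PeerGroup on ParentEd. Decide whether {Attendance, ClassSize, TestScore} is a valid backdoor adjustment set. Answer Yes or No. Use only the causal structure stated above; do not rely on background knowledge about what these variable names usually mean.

Backdoor paths from PeerGroup to ParentEd (paths whose first edge points into PeerGroup):
  P1: PeerGroup <- Attendance -> ParentEd
Condition 1 (no descendant of PeerGroup in the set): FAILS — ClassSize is a descendant of PeerGroup.
Condition 2 (every backdoor path blocked by {Attendance, ClassSize, TestScore}):
  P1: blocked at fork node Attendance ∈ conditioning set.
{Attendance, ClassSize, TestScore} does not satisfy the backdoor criterion.

No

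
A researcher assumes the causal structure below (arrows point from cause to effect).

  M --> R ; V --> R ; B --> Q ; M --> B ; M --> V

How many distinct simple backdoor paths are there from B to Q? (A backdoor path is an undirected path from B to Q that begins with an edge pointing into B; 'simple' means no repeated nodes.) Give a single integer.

0

A backdoor path from B to Q is any simple undirected path whose first edge points into B (i.e. leaves B via a parent).
Parents of B: {M}.
No simple path from any parent of B reaches Q without revisiting B, so there are no backdoor paths.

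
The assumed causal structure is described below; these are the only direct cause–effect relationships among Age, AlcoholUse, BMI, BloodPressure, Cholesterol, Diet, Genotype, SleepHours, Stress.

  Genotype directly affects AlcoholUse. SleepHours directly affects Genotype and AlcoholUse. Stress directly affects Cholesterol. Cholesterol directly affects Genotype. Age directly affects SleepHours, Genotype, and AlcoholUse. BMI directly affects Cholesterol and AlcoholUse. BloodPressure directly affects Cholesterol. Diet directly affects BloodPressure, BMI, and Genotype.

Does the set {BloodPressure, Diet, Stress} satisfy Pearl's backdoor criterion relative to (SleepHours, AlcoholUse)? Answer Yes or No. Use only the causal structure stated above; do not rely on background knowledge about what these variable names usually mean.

No

Backdoor paths from SleepHours to AlcoholUse (paths whose first edge points into SleepHours):
  P1: SleepHours <- Age -> Genotype <- Diet -> BMI -> AlcoholUse
  P2: SleepHours <- Age -> Genotype <- Diet -> BloodPressure -> Cholesterol <- BMI -> AlcoholUse
  P3: SleepHours <- Age -> Genotype <- Cholesterol <- BMI -> AlcoholUse
  P4: SleepHours <- Age -> Genotype <- Cholesterol <- BloodPressure <- Diet -> BMI -> AlcoholUse
  P5: SleepHours <- Age -> Genotype -> AlcoholUse
  P6: SleepHours <- Age -> AlcoholUse
Condition 1 (no descendant of SleepHours in the set): holds — descendants of SleepHours are {AlcoholUse, Genotype}; none are in {BloodPressure, Diet, Stress}.
Condition 2 (every backdoor path blocked by {BloodPressure, Diet, Stress}):
  P1: blocked at collider Genotype (neither it nor any descendant is in the conditioning set).
  P2: blocked at collider Genotype (neither it nor any descendant is in the conditioning set).
  P3: blocked at collider Genotype (neither it nor any descendant is in the conditioning set).
  P4: blocked at collider Genotype (neither it nor any descendant is in the conditioning set).
  P5: open — no interior node is in the conditioning set.
  P6: open — no interior node is in the conditioning set.
{BloodPressure, Diet, Stress} does not satisfy the backdoor criterion.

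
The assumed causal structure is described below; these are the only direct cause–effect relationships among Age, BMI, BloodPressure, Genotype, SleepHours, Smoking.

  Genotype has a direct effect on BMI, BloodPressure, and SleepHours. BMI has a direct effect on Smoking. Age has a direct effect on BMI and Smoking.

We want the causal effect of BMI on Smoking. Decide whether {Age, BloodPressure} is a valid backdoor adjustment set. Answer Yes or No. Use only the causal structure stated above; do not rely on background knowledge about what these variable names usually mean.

Backdoor paths from BMI to Smoking (paths whose first edge points into BMI):
  P1: BMI <- Age -> Smoking
Condition 1 (no descendant of BMI in the set): holds — descendants of BMI are {Smoking}; none are in {Age, BloodPressure}.
Condition 2 (every backdoor path blocked by {Age, BloodPressure}):
  P1: blocked at fork node Age ∈ conditioning set.
{Age, BloodPressure} satisfies the backdoor criterion.

Yes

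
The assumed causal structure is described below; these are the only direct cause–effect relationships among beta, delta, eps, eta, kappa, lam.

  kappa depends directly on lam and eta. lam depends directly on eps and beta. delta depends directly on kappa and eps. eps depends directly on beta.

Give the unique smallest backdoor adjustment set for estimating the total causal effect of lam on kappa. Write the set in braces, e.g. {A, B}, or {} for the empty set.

{}

Variables eligible for adjustment (non-descendants of lam, excluding lam and kappa): {beta, eps, eta}.
Backdoor paths from lam to kappa:
  P1: lam <- beta -> eps -> delta <- kappa
  P2: lam <- eps -> delta <- kappa
Each backdoor path contains an unconditioned collider, so every path is already blocked with the empty conditioning set:
  P1: blocked at collider delta (neither it nor any descendant is in the conditioning set).
  P2: blocked at collider delta (neither it nor any descendant is in the conditioning set).
The empty set is therefore the unique smallest valid set.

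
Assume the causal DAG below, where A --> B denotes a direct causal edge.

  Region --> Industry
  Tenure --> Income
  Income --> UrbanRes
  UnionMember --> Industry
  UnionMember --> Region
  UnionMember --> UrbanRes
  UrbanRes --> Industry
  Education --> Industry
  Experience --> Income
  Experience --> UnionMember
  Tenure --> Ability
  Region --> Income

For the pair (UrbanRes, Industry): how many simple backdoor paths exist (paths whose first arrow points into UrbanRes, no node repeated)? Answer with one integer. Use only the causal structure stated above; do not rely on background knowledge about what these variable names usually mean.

A backdoor path from UrbanRes to Industry is any simple undirected path whose first edge points into UrbanRes (i.e. leaves UrbanRes via a parent).
Parents of UrbanRes: {Income, UnionMember}.
Enumerating:
  P1: UrbanRes <- UnionMember <- Experience -> Income <- Region -> Industry
  P2: UrbanRes <- UnionMember -> Region -> Industry
  P3: UrbanRes <- UnionMember -> Industry
  P4: UrbanRes <- Income <- Experience -> UnionMember -> Region -> Industry
  P5: UrbanRes <- Income <- Experience -> UnionMember -> Industry
  P6: UrbanRes <- Income <- Region <- UnionMember -> Industry
  P7: UrbanRes <- Income <- Region -> Industry
That exhausts the simple backdoor paths. Count: 7.

7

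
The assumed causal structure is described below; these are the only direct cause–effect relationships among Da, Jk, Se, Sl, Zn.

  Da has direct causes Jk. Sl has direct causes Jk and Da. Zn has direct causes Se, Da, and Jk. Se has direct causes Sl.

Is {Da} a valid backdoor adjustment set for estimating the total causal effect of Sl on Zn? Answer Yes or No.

Backdoor paths from Sl to Zn (paths whose first edge points into Sl):
  P1: Sl <- Jk -> Da -> Zn
  P2: Sl <- Jk -> Zn
  P3: Sl <- Da <- Jk -> Zn
  P4: Sl <- Da -> Zn
Condition 1 (no descendant of Sl in the set): holds — descendants of Sl are {Se, Zn}; none are in {Da}.
Condition 2 (every backdoor path blocked by {Da}):
  P1: blocked at chain node Da ∈ conditioning set.
  P2: open — no interior node is in the conditioning set.
  P3: blocked at chain node Da ∈ conditioning set.
  P4: blocked at fork node Da ∈ conditioning set.
{Da} does not satisfy the backdoor criterion.

No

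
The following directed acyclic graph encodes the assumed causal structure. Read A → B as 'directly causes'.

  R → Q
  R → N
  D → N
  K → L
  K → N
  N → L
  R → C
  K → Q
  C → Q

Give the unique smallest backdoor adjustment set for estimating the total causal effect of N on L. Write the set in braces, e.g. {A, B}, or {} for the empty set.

Variables eligible for adjustment (non-descendants of N, excluding N and L): {C, D, K, Q, R}.
Backdoor paths from N to L:
  P1: N <- K -> L
  P2: N <- R -> C -> Q <- K -> L
  P3: N <- R -> Q <- K -> L
The empty set is not sufficient: P1 (N <- K -> L) has no collider blocking it and no conditioned non-collider, so it is open.
Try {K}:
  P1: blocked at fork node K ∈ conditioning set.
  P2: blocked at collider Q (neither it nor any descendant is in the conditioning set).
  P3: blocked at collider Q (neither it nor any descendant is in the conditioning set).
{K} contains no descendant of N and blocks every backdoor path.
No other singleton works — e.g. {R} leaves P1 open — so {K} is the unique smallest valid adjustment set.

{K}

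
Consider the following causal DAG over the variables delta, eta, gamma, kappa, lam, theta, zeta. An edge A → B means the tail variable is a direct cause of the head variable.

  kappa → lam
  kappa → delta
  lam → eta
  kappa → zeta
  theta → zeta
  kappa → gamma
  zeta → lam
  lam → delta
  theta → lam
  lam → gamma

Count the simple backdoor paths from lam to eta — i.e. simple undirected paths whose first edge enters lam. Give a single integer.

A backdoor path from lam to eta is any simple undirected path whose first edge points into lam (i.e. leaves lam via a parent).
Parents of lam: {kappa, theta, zeta}.
No simple path from any parent of lam reaches eta without revisiting lam, so there are no backdoor paths.

0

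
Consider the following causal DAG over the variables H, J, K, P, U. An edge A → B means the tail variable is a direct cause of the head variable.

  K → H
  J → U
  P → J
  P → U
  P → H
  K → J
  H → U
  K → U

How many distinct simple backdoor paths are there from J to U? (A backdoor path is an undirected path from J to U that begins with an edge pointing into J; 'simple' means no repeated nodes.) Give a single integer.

A backdoor path from J to U is any simple undirected path whose first edge points into J (i.e. leaves J via a parent).
Parents of J: {K, P}.
Enumerating:
  P1: J <- K -> H <- P -> U
  P2: J <- K -> H -> U
  P3: J <- K -> U
  P4: J <- P -> H <- K -> U
  P5: J <- P -> H -> U
  P6: J <- P -> U
That exhausts the simple backdoor paths. Count: 6.

6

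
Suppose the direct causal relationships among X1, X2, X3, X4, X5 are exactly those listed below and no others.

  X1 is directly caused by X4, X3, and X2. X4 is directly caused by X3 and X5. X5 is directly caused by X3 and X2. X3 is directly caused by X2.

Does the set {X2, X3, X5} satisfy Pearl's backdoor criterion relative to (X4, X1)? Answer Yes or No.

Yes

Backdoor paths from X4 to X1 (paths whose first edge points into X4):
  P1: X4 <- X3 <- X2 -> X1
  P2: X4 <- X3 -> X5 <- X2 -> X1
  P3: X4 <- X3 -> X1
  P4: X4 <- X5 <- X2 -> X3 -> X1
  P5: X4 <- X5 <- X2 -> X1
  P6: X4 <- X5 <- X3 <- X2 -> X1
  P7: X4 <- X5 <- X3 -> X1
Condition 1 (no descendant of X4 in the set): holds — descendants of X4 are {X1}; none are in {X2, X3, X5}.
Condition 2 (every backdoor path blocked by {X2, X3, X5}):
  P1: blocked at chain node X3 ∈ conditioning set.
  P2: blocked at fork node X3 ∈ conditioning set.
  P3: blocked at fork node X3 ∈ conditioning set.
  P4: blocked at chain node X5 ∈ conditioning set.
  P5: blocked at chain node X5 ∈ conditioning set.
  P6: blocked at chain node X5 ∈ conditioning set.
  P7: blocked at chain node X5 ∈ conditioning set.
{X2, X3, X5} satisfies the backdoor criterion.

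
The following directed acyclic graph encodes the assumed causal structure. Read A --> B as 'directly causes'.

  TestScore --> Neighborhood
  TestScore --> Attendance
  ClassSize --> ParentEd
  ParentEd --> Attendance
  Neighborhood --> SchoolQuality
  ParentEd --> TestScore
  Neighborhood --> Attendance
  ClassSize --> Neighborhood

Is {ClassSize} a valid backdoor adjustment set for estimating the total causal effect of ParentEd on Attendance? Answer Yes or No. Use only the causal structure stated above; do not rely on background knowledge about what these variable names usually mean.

Backdoor paths from ParentEd to Attendance (paths whose first edge points into ParentEd):
  P1: ParentEd <- ClassSize -> Neighborhood <- TestScore -> Attendance
  P2: ParentEd <- ClassSize -> Neighborhood -> Attendance
Condition 1 (no descendant of ParentEd in the set): holds — descendants of ParentEd are {Attendance, Neighborhood, SchoolQuality, TestScore}; none are in {ClassSize}.
Condition 2 (every backdoor path blocked by {ClassSize}):
  P1: blocked at fork node ClassSize ∈ conditioning set.
  P2: blocked at fork node ClassSize ∈ conditioning set.
{ClassSize} satisfies the backdoor criterion.

Yes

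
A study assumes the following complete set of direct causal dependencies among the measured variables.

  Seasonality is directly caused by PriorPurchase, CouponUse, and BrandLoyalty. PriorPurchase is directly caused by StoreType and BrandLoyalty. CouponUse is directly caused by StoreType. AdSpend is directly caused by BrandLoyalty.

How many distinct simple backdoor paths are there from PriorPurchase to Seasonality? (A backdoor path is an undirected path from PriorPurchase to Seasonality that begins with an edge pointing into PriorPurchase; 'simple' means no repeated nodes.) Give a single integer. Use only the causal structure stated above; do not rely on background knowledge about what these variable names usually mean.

A backdoor path from PriorPurchase to Seasonality is any simple undirected path whose first edge points into PriorPurchase (i.e. leaves PriorPurchase via a parent).
Parents of PriorPurchase: {BrandLoyalty, StoreType}.
Enumerating:
  P1: PriorPurchase <- StoreType -> CouponUse -> Seasonality
  P2: PriorPurchase <- BrandLoyalty -> Seasonality
That exhausts the simple backdoor paths. Count: 2.

2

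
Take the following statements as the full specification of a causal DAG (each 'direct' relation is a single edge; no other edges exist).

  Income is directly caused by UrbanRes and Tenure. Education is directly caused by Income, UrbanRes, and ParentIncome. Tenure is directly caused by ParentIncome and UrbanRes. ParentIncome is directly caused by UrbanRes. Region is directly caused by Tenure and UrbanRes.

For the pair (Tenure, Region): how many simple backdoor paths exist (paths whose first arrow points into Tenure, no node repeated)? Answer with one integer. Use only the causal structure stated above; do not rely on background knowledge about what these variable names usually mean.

4

A backdoor path from Tenure to Region is any simple undirected path whose first edge points into Tenure (i.e. leaves Tenure via a parent).
Parents of Tenure: {ParentIncome, UrbanRes}.
Enumerating:
  P1: Tenure <- UrbanRes -> Region
  P2: Tenure <- ParentIncome <- UrbanRes -> Region
  P3: Tenure <- ParentIncome -> Education <- UrbanRes -> Region
  P4: Tenure <- ParentIncome -> Education <- Income <- UrbanRes -> Region
That exhausts the simple backdoor paths. Count: 4.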